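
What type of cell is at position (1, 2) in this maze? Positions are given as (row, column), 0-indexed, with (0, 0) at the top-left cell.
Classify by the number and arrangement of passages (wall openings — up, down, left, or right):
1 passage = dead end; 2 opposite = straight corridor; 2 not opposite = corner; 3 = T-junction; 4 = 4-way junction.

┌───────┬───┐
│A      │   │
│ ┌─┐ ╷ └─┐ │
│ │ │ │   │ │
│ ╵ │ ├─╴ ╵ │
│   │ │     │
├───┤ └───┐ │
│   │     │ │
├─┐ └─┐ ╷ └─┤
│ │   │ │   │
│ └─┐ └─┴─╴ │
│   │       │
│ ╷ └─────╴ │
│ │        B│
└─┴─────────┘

Checking cell at (1, 2):
Number of passages: 2
Cell type: straight corridor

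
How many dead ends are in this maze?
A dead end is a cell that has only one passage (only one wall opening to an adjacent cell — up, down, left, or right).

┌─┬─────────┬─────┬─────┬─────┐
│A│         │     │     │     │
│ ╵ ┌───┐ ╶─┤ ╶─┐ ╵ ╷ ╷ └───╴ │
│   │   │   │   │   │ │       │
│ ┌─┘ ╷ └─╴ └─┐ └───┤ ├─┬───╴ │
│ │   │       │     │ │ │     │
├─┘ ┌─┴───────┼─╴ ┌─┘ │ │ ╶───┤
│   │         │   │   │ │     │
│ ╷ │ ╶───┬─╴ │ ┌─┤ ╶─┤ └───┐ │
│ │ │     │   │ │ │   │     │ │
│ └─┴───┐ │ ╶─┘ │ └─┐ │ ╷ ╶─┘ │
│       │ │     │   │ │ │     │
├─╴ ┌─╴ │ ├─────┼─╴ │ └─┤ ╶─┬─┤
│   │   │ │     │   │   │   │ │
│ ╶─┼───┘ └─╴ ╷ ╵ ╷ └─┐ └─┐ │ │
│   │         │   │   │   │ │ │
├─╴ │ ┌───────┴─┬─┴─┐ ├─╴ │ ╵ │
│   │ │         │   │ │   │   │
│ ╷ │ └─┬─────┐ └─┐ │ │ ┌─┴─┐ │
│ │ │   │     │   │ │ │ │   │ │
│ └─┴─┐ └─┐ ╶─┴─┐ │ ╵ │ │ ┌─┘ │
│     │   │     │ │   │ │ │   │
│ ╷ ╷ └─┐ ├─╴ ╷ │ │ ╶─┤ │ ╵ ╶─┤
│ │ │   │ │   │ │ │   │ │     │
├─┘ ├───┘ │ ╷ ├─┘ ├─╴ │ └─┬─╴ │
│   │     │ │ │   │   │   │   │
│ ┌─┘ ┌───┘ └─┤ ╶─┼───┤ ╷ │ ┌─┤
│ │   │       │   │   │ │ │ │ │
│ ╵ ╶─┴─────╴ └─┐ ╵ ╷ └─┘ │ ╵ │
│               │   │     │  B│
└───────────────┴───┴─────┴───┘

Checking each cell for number of passages:

Dead ends found at positions:
  (0, 0)
  (0, 5)
  (0, 12)
  (2, 0)
  (2, 6)
  (2, 9)
  (2, 11)
  (4, 1)
  (4, 8)
  (4, 13)
  (5, 11)
  (6, 2)
  (6, 5)
  (6, 14)
  (8, 3)
  (8, 8)
  (9, 1)
  (9, 4)
  (9, 6)
  (9, 13)
  (11, 0)
  (11, 3)
  (11, 7)
  (12, 6)
  (12, 9)
  (13, 3)
  (13, 11)
  (13, 14)
  (14, 7)
Total dead ends: 29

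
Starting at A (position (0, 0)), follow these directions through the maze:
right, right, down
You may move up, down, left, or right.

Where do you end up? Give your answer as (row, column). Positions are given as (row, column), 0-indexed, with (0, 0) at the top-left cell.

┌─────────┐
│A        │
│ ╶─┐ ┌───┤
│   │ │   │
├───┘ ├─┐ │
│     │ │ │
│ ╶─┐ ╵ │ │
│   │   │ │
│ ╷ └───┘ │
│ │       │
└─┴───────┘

Following directions step by step:
Start: (0, 0)
  right: (0, 0) → (0, 1)
  right: (0, 1) → (0, 2)
  down: (0, 2) → (1, 2)
Final position: (1, 2)

Path taken:

┌─────────┐
│A → ↓    │
│ ╶─┐ ┌───┤
│   │B│   │
├───┘ ├─┐ │
│     │ │ │
│ ╶─┐ ╵ │ │
│   │   │ │
│ ╷ └───┘ │
│ │       │
└─┴───────┘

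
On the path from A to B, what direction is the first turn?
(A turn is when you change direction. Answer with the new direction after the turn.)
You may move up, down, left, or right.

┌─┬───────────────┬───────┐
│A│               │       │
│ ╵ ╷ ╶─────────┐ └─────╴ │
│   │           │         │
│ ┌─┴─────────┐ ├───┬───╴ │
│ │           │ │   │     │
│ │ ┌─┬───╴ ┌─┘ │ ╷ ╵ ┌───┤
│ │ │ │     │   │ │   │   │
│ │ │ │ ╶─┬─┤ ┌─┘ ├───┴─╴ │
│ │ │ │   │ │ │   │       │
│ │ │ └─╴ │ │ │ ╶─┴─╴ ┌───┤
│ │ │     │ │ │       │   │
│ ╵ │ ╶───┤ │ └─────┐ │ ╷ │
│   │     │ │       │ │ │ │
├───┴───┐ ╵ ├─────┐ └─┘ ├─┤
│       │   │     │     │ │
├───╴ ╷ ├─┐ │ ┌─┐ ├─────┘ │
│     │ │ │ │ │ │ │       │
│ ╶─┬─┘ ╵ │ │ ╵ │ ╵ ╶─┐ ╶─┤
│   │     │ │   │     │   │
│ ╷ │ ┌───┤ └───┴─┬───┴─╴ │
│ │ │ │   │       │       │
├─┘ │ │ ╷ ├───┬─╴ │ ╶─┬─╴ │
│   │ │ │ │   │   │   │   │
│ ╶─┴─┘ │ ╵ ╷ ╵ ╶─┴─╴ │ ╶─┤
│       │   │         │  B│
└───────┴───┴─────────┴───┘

Directions: down, down, down, down, down, down, right, up, up, up, up, right, right, right, right, down, left, left, down, right, down, left, left, down, right, right, down, right, down, down, down, right, right, right, down, left, down, right, right, right, up, left, up, right, right, right, down, left, down, right
First turn direction: right

Solution:

┌─┬───────────────┬───────┐
│A│               │       │
│ ╵ ╷ ╶─────────┐ └─────╴ │
│↓  │           │         │
│ ┌─┴─────────┐ ├───┬───╴ │
│↓│↱ → → → ↓  │ │   │     │
│ │ ┌─┬───╴ ┌─┘ │ ╷ ╵ ┌───┤
│↓│↑│ │↓ ← ↲│   │ │   │   │
│ │ │ │ ╶─┬─┤ ┌─┘ ├───┴─╴ │
│↓│↑│ │↳ ↓│ │ │   │       │
│ │ │ └─╴ │ │ │ ╶─┴─╴ ┌───┤
│↓│↑│↓ ← ↲│ │ │       │   │
│ ╵ │ ╶───┤ │ └─────┐ │ ╷ │
│↳ ↑│↳ → ↓│ │       │ │ │ │
├───┴───┐ ╵ ├─────┐ └─┘ ├─┤
│       │↳ ↓│     │     │ │
├───╴ ╷ ├─┐ │ ┌─┐ ├─────┘ │
│     │ │ │↓│ │ │ │       │
│ ╶─┬─┘ ╵ │ │ ╵ │ ╵ ╶─┐ ╶─┤
│   │     │↓│   │     │   │
│ ╷ │ ┌───┤ └───┴─┬───┴─╴ │
│ │ │ │   │↳ → → ↓│↱ → → ↓│
├─┘ │ │ ╷ ├───┬─╴ │ ╶─┬─╴ │
│   │ │ │ │   │↓ ↲│↑ ↰│↓ ↲│
│ ╶─┴─┘ │ ╵ ╷ ╵ ╶─┴─╴ │ ╶─┤
│       │   │  ↳ → → ↑│↳ B│
└───────┴───┴─────────┴───┘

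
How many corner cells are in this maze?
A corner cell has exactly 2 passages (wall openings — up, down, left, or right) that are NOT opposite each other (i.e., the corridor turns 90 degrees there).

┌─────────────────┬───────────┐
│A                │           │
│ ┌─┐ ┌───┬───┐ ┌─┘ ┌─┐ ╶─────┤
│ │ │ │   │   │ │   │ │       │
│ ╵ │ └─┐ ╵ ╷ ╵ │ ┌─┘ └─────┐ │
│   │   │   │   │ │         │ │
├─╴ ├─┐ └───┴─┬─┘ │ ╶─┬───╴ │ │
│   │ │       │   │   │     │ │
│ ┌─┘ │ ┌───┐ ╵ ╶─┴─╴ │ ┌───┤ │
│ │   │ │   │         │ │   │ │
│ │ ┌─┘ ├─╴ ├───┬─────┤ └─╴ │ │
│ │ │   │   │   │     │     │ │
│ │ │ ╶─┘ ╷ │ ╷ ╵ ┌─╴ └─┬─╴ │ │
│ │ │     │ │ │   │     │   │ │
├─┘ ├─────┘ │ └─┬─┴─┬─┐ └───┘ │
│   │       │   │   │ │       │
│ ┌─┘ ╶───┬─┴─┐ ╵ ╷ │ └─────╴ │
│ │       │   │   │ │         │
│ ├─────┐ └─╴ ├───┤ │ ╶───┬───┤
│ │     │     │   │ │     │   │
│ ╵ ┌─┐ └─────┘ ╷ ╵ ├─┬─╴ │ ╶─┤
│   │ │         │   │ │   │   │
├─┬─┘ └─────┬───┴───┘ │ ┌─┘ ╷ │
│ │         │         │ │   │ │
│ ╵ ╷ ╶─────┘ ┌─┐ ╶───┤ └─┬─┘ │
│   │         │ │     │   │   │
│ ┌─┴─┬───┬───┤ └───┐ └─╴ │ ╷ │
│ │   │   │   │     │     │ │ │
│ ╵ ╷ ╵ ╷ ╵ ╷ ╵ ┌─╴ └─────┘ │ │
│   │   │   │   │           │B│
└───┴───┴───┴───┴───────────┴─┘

Counting corner cells (2 non-opposite passages):
Total corners: 109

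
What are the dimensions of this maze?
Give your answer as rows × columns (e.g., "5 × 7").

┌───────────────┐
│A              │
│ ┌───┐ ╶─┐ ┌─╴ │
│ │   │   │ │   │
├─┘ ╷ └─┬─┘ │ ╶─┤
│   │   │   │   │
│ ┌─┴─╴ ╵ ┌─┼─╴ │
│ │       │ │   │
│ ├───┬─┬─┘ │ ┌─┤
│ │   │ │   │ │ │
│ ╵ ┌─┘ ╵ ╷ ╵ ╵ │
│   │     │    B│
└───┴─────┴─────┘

Counting the maze dimensions:
Rows (vertical): 6
Columns (horizontal): 8
Dimensions: 6 × 8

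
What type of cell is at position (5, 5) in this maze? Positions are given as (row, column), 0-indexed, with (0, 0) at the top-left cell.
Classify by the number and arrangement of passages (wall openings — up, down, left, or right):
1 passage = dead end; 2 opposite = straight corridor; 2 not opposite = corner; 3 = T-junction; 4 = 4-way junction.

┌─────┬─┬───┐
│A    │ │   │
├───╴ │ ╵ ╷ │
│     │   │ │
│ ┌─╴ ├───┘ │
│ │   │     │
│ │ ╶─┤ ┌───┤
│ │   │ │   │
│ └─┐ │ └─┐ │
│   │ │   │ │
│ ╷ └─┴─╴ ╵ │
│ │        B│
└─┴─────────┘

Checking cell at (5, 5):
Number of passages: 2
Cell type: corner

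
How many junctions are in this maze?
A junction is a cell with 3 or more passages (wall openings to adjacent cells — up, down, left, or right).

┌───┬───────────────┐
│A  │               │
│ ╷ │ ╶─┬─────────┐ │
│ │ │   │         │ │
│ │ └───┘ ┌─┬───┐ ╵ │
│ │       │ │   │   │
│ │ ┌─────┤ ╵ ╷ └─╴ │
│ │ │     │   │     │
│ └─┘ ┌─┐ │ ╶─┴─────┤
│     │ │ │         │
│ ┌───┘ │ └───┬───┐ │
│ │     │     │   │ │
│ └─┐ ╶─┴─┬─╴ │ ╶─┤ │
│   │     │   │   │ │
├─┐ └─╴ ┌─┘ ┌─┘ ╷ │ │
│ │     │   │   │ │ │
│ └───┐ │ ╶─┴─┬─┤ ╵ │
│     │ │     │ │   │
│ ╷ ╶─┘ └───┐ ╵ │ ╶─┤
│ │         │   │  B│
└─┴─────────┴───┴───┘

Checking each cell for number of passages:

Junctions found (3+ passages):
  (2, 1): 3 passages
  (2, 9): 3 passages
  (3, 5): 3 passages
  (4, 0): 3 passages
  (5, 2): 3 passages
  (6, 3): 3 passages
  (6, 7): 3 passages
  (7, 3): 3 passages
  (8, 0): 3 passages
  (8, 1): 3 passages
  (8, 8): 3 passages
  (9, 3): 3 passages
Total junctions: 12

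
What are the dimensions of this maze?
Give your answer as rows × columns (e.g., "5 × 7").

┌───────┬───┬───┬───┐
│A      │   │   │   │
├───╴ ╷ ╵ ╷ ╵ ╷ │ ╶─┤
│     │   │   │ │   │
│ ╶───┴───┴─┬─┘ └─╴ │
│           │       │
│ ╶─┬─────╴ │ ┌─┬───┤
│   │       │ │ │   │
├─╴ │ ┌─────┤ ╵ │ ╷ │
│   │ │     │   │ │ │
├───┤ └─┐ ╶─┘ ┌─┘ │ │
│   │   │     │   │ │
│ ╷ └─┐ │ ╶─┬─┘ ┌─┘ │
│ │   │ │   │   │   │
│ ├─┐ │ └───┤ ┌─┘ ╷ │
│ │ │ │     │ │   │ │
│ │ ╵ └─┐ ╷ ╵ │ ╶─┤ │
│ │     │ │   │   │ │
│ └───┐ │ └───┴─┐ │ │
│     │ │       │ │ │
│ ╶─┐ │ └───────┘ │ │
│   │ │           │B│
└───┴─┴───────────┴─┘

Counting the maze dimensions:
Rows (vertical): 11
Columns (horizontal): 10
Dimensions: 11 × 10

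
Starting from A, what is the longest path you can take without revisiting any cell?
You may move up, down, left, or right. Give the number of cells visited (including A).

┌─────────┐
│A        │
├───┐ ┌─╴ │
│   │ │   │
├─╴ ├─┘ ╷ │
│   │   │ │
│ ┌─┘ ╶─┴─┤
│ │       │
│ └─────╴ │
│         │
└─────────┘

Finding longest simple path using DFS:
Start: (0, 0)
Longest path visits 22 cells
Path: A → right → right → right → right → down → left → down → left → down → right → right → down → left → left → left → left → up → up → right → up → left

Solution:

┌─────────┐
│A → → → ↓│
├───┐ ┌─╴ │
│B ↰│ │↓ ↲│
├─╴ ├─┘ ╷ │
│↱ ↑│↓ ↲│ │
│ ┌─┘ ╶─┴─┤
│↑│  ↳ → ↓│
│ └─────╴ │
│↑ ← ← ← ↲│
└─────────┘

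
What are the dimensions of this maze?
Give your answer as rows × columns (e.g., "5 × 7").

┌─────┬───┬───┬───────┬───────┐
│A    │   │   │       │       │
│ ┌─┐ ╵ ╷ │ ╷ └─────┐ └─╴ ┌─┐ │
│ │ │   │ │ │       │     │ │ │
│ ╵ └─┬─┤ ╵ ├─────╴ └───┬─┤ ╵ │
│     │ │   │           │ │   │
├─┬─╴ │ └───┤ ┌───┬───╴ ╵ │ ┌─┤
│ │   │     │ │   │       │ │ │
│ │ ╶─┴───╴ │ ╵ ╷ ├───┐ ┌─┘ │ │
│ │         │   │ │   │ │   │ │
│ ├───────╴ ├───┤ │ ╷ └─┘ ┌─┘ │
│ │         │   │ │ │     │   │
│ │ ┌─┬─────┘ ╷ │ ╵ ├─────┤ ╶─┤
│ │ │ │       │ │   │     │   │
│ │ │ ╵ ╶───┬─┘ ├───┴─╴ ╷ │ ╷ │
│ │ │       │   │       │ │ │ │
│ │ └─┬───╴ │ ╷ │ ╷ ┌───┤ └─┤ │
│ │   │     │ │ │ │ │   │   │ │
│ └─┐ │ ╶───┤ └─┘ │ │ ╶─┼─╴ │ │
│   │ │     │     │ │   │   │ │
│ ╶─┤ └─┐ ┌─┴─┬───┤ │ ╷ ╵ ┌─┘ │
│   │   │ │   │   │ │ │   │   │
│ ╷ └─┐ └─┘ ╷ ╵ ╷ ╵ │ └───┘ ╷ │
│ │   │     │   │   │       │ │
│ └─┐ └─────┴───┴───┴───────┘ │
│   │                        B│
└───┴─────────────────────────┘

Counting the maze dimensions:
Rows (vertical): 13
Columns (horizontal): 15
Dimensions: 13 × 15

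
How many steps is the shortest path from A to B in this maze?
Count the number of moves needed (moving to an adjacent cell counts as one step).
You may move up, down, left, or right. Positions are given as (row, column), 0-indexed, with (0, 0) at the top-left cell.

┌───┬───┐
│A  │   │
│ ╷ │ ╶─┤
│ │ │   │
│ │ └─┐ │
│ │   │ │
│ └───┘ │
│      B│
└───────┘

Using BFS to find shortest path:
Start: (0, 0), End: (3, 3)
Path found:
(0,0) → (1,0) → (2,0) → (3,0) → (3,1) → (3,2) → (3,3)
Number of steps: 6

Solution:

┌───┬───┐
│A  │   │
│ ╷ │ ╶─┤
│↓│ │   │
│ │ └─┐ │
│↓│   │ │
│ └───┘ │
│↳ → → B│
└───────┘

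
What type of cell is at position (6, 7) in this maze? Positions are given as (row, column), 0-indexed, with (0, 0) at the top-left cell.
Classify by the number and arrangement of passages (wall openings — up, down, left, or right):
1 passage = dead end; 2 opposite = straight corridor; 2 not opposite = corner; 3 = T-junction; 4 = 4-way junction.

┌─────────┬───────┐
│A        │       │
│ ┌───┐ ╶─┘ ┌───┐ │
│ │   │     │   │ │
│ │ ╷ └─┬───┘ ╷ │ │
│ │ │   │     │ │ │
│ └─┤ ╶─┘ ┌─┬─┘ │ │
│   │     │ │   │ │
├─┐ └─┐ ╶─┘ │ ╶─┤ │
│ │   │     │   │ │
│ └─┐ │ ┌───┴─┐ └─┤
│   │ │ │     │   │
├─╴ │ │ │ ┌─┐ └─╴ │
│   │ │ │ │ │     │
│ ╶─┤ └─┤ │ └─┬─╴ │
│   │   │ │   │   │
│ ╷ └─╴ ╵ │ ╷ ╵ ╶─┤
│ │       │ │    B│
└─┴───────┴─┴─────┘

Checking cell at (6, 7):
Number of passages: 2
Cell type: straight corridor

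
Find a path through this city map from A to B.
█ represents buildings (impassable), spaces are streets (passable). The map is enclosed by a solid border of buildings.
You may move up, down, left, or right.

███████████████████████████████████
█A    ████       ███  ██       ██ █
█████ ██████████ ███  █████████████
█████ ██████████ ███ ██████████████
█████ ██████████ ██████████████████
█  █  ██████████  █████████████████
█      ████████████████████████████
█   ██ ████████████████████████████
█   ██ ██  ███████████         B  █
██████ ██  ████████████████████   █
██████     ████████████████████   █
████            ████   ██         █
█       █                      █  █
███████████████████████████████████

Finding the shortest path from A to B:
Movement: cardinal only
Path length: 45 steps
Directions: right → right → right → right → down → down → down → down → down → right → down → down → down → down → down → right → right → right → down → right → right → right → right → right → right → right → right → right → right → right → right → right → right → right → right → up → right → right → right → right → right → right → up → up → up

Solution:

███████████████████████████████████
█A→→→↓████       ███  ██       ██ █
█████↓██████████ ███  █████████████
█████↓██████████ ███ ██████████████
█████↓██████████ ██████████████████
█  █ ↓██████████  █████████████████
█    ↳↓████████████████████████████
█   ██↓████████████████████████████
█   ██↓██  ███████████         B  █
██████↓██  ████████████████████↑  █
██████↓    ████████████████████↑  █
████  ↳→→↓      ████   ██↱→→→→→↑  █
█       █↳→→→→→→→→→→→→→→→↑     █  █
███████████████████████████████████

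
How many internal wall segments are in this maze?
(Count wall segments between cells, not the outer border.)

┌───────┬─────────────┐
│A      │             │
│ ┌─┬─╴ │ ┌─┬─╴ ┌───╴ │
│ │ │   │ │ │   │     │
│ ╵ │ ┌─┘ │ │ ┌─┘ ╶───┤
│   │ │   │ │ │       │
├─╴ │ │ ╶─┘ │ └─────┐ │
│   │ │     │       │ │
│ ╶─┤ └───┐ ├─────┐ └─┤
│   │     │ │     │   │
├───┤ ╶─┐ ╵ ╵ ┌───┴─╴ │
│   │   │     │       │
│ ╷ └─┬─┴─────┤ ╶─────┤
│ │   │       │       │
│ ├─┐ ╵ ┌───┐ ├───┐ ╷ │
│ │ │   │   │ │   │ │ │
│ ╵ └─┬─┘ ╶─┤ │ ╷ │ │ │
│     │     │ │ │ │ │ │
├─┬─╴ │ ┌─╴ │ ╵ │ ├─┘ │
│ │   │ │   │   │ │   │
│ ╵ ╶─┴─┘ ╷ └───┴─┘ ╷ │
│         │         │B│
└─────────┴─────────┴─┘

Counting internal wall segments:
Total internal walls: 100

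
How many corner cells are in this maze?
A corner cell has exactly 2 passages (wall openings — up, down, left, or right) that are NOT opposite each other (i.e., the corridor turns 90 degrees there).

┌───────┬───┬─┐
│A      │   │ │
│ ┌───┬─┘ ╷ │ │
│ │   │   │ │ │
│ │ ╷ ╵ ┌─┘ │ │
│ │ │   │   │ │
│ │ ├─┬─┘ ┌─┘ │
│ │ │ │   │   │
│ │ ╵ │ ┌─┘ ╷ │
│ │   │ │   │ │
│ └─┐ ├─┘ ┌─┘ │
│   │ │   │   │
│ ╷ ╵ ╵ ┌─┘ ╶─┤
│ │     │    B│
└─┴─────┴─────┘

Counting corner cells (2 non-opposite passages):
Total corners: 24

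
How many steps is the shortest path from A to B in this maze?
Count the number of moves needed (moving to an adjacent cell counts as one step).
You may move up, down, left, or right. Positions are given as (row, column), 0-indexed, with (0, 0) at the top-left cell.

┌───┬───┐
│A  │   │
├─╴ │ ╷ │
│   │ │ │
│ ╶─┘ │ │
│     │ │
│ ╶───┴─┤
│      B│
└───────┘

Using BFS to find shortest path:
Start: (0, 0), End: (3, 3)
Path found:
(0,0) → (0,1) → (1,1) → (1,0) → (2,0) → (3,0) → (3,1) → (3,2) → (3,3)
Number of steps: 8

Solution:

┌───┬───┐
│A ↓│   │
├─╴ │ ╷ │
│↓ ↲│ │ │
│ ╶─┘ │ │
│↓    │ │
│ ╶───┴─┤
│↳ → → B│
└───────┘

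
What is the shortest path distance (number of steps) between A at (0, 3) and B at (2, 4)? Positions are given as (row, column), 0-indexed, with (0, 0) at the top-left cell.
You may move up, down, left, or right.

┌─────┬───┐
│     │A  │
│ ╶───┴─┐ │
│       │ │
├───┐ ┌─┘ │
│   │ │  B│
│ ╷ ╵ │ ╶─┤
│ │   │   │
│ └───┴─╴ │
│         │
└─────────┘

Finding path from (0, 3) to (2, 4):
Path: (0,3) → (0,4) → (1,4) → (2,4)
Distance: 3 steps

Solution:

┌─────┬───┐
│     │A ↓│
│ ╶───┴─┐ │
│       │↓│
├───┐ ┌─┘ │
│   │ │  B│
│ ╷ ╵ │ ╶─┤
│ │   │   │
│ └───┴─╴ │
│         │
└─────────┘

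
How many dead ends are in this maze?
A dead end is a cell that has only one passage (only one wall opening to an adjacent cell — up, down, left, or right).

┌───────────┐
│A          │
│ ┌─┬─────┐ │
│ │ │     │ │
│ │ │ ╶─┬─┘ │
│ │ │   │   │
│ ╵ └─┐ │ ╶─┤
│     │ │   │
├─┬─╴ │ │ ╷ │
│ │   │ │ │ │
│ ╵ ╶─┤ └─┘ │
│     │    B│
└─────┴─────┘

Checking each cell for number of passages:

Dead ends found at positions:
  (1, 1)
  (1, 4)
  (4, 0)
  (4, 4)
  (5, 2)
Total dead ends: 5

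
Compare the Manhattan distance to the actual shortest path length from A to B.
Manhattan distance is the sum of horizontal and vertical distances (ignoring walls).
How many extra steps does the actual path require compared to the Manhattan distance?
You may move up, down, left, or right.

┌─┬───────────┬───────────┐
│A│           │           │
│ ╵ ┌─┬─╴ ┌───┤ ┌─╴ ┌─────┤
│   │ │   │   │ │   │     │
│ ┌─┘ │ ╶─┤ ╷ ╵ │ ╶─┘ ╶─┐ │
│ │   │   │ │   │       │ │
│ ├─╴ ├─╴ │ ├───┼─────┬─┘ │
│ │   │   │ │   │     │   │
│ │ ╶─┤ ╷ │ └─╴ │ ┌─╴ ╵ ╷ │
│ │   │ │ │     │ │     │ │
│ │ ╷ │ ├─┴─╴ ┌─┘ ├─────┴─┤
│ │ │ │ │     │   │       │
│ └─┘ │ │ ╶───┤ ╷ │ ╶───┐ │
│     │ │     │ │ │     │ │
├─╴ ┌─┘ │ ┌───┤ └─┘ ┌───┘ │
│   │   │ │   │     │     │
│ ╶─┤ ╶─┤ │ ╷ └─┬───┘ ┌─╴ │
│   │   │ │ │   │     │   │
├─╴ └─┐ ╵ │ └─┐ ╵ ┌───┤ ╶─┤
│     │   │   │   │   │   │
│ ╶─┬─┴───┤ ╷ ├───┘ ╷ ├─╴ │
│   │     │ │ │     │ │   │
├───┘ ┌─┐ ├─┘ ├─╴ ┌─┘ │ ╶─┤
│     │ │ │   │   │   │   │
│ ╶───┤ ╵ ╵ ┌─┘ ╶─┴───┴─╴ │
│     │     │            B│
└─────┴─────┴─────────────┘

Manhattan distance: |12 - 0| + |12 - 0| = 24
Actual path length: 78
Extra steps: 78 - 24 = 54

Solution:

┌─┬───────────┬───────────┐
│A│↱ → → ↓    │↱ → ↓      │
│ ╵ ┌─┬─╴ ┌───┤ ┌─╴ ┌─────┤
│↳ ↑│ │↓ ↲│↱ ↓│↑│↓ ↲│↱ → ↓│
│ ┌─┘ │ ╶─┤ ╷ ╵ │ ╶─┘ ╶─┐ │
│ │   │↳ ↓│↑│↳ ↑│↳ → ↑  │↓│
│ ├─╴ ├─╴ │ ├───┼─────┬─┘ │
│ │   │↓ ↲│↑│   │↓ ← ↰│↓ ↲│
│ │ ╶─┤ ╷ │ └─╴ │ ┌─╴ ╵ ╷ │
│ │   │↓│ │↑ ↰  │↓│  ↑ ↲│ │
│ │ ╷ │ ├─┴─╴ ┌─┘ ├─────┴─┤
│ │ │ │↓│↱ → ↑│↓ ↲│↱ → → ↓│
│ └─┘ │ │ ╶───┤ ╷ │ ╶───┐ │
│     │↓│↑    │↓│ │↑    │↓│
├─╴ ┌─┘ │ ┌───┤ └─┘ ┌───┘ │
│   │↓ ↲│↑│   │↳ → ↑│    ↓│
│ ╶─┤ ╶─┤ │ ╷ └─┬───┘ ┌─╴ │
│   │↳ ↓│↑│ │   │     │↓ ↲│
├─╴ └─┐ ╵ │ └─┐ ╵ ┌───┤ ╶─┤
│     │↳ ↑│   │   │   │↳ ↓│
│ ╶─┬─┴───┤ ╷ ├───┘ ╷ ├─╴ │
│   │     │ │ │     │ │↓ ↲│
├───┘ ┌─┐ ├─┘ ├─╴ ┌─┘ │ ╶─┤
│     │ │ │   │   │   │↳ ↓│
│ ╶───┤ ╵ ╵ ┌─┘ ╶─┴───┴─╴ │
│     │     │            B│
└─────┴─────┴─────────────┘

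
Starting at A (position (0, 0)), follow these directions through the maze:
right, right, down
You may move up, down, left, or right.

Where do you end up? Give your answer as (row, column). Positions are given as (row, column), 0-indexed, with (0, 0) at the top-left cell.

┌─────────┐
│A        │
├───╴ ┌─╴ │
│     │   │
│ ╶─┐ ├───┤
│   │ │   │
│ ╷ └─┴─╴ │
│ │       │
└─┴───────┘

Following directions step by step:
Start: (0, 0)
  right: (0, 0) → (0, 1)
  right: (0, 1) → (0, 2)
  down: (0, 2) → (1, 2)
Final position: (1, 2)

Path taken:

┌─────────┐
│A → ↓    │
├───╴ ┌─╴ │
│    B│   │
│ ╶─┐ ├───┤
│   │ │   │
│ ╷ └─┴─╴ │
│ │       │
└─┴───────┘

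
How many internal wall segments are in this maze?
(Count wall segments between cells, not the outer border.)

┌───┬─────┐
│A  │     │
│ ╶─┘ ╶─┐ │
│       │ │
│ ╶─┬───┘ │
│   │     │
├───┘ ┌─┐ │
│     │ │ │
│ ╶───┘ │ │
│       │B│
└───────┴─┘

Counting internal wall segments:
Total internal walls: 16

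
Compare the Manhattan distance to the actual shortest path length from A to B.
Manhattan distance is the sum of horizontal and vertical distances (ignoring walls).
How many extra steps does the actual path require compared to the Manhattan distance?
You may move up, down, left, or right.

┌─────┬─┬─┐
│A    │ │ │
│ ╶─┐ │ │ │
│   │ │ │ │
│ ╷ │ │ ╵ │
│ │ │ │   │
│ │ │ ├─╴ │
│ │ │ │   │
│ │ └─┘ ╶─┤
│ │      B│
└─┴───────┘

Manhattan distance: |4 - 0| + |4 - 0| = 8
Actual path length: 8
Extra steps: 8 - 8 = 0

Solution:

┌─────┬─┬─┐
│A    │ │ │
│ ╶─┐ │ │ │
│↳ ↓│ │ │ │
│ ╷ │ │ ╵ │
│ │↓│ │   │
│ │ │ ├─╴ │
│ │↓│ │   │
│ │ └─┘ ╶─┤
│ │↳ → → B│
└─┴───────┘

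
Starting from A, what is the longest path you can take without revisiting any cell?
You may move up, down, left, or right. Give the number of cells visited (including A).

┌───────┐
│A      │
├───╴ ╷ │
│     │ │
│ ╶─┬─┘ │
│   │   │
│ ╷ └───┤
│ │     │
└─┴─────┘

Finding longest simple path using DFS:
Start: (0, 0)
Longest path visits 11 cells
Path: A → right → right → down → left → left → down → right → down → right → right

Solution:

┌───────┐
│A → ↓  │
├───╴ ╷ │
│↓ ← ↲│ │
│ ╶─┬─┘ │
│↳ ↓│   │
│ ╷ └───┤
│ │↳ → B│
└─┴─────┘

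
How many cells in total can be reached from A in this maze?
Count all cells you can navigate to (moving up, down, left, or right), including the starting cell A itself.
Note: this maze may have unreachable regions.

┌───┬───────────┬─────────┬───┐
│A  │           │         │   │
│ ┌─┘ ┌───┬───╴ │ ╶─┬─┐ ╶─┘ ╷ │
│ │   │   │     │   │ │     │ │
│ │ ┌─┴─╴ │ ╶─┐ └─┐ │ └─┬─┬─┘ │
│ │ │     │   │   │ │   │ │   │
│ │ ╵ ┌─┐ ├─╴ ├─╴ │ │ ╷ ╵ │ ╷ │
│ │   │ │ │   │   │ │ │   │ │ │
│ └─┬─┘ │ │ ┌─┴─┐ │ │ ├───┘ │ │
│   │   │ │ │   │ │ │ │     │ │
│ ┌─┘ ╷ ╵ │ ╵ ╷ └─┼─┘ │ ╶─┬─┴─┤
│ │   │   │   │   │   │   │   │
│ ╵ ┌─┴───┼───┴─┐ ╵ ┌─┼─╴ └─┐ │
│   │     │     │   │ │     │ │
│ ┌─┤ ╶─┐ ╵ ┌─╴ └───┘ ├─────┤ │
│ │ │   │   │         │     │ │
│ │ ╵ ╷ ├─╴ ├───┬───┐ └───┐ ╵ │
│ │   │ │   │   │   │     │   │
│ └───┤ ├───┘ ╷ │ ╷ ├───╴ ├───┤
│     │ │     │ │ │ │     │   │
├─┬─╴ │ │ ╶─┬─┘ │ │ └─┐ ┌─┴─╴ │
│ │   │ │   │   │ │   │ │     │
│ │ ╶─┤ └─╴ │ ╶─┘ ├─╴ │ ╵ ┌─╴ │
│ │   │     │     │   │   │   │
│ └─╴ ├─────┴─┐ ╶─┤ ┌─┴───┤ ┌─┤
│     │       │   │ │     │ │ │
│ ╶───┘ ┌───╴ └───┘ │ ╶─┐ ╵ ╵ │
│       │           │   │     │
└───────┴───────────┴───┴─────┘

Using BFS/flood-fill to find all reachable cells from A:
Maze size: 14 × 15 = 210 total cells
38 cell(s) are walled off and cannot be reached from A.
Reachable cells: 172

Reachable region (· marks reachable cells):

┌───┬───────────┬─────────┬───┐
│A ·│· · · · · ·│         │   │
│ ┌─┘ ┌───┬───╴ │ ╶─┬─┐ ╶─┘ ╷ │
│·│· ·│· ·│· · ·│   │·│     │ │
│ │ ┌─┴─╴ │ ╶─┐ └─┐ │ └─┬─┬─┘ │
│·│·│· · ·│· ·│· ·│ │· ·│·│   │
│ │ ╵ ┌─┐ ├─╴ ├─╴ │ │ ╷ ╵ │ ╷ │
│·│· ·│·│·│· ·│· ·│ │·│· ·│ │ │
│ └─┬─┘ │ │ ┌─┴─┐ │ │ ├───┘ │ │
│· ·│· ·│·│·│· ·│·│ │·│     │ │
│ ┌─┘ ╷ ╵ │ ╵ ╷ └─┼─┘ │ ╶─┬─┴─┤
│·│· ·│· ·│· ·│· ·│· ·│   │   │
│ ╵ ┌─┴───┼───┴─┐ ╵ ┌─┼─╴ └─┐ │
│· ·│· · ·│· · ·│· ·│·│     │ │
│ ┌─┤ ╶─┐ ╵ ┌─╴ └───┘ ├─────┤ │
│·│·│· ·│· ·│· · · · ·│     │ │
│ │ ╵ ╷ ├─╴ ├───┬───┐ └───┐ ╵ │
│·│· ·│·│· ·│· ·│· ·│· · ·│   │
│ └───┤ ├───┘ ╷ │ ╷ ├───╴ ├───┤
│· · ·│·│· · ·│·│·│·│· · ·│· ·│
├─┬─╴ │ │ ╶─┬─┘ │ │ └─┐ ┌─┴─╴ │
│·│· ·│·│· ·│· ·│·│· ·│·│· · ·│
│ │ ╶─┤ └─╴ │ ╶─┘ ├─╴ │ ╵ ┌─╴ │
│·│· ·│· · ·│· · ·│· ·│· ·│· ·│
│ └─╴ ├─────┴─┐ ╶─┤ ┌─┴───┤ ┌─┤
│· · ·│· · · ·│· ·│·│· · ·│·│·│
│ ╶───┘ ┌───╴ └───┘ │ ╶─┐ ╵ ╵ │
│· · · ·│· · · · · ·│· ·│· · ·│
└───────┴───────────┴───┴─────┘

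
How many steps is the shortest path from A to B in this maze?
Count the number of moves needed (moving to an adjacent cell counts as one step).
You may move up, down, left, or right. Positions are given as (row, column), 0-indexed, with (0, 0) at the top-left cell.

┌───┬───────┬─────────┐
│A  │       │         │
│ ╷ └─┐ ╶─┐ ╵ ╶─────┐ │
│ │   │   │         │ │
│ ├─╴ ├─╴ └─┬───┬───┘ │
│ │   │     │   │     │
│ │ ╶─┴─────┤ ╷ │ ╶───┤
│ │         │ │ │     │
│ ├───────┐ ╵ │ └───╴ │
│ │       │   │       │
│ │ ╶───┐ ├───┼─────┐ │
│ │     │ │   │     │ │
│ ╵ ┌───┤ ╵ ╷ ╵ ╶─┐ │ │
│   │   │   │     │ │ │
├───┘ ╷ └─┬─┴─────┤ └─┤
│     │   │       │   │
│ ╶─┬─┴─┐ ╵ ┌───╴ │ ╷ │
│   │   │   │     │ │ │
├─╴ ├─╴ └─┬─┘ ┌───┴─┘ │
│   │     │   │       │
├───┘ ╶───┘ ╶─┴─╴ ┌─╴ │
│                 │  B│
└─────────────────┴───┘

Using BFS to find shortest path:
Start: (0, 0), End: (10, 10)
Path found:
(0,0) → (1,0) → (2,0) → (3,0) → (4,0) → (5,0) → (6,0) → (6,1) → (5,1) → (4,1) → (4,2) → (4,3) → (4,4) → (5,4) → (6,4) → (6,5) → (5,5) → (5,6) → (6,6) → (6,7) → (5,7) → (5,8) → (5,9) → (6,9) → (7,9) → (7,10) → (8,10) → (9,10) → (10,10)
Number of steps: 28

Solution:

┌───┬───────┬─────────┐
│A  │       │         │
│ ╷ └─┐ ╶─┐ ╵ ╶─────┐ │
│↓│   │   │         │ │
│ ├─╴ ├─╴ └─┬───┬───┘ │
│↓│   │     │   │     │
│ │ ╶─┴─────┤ ╷ │ ╶───┤
│↓│         │ │ │     │
│ ├───────┐ ╵ │ └───╴ │
│↓│↱ → → ↓│   │       │
│ │ ╶───┐ ├───┼─────┐ │
│↓│↑    │↓│↱ ↓│↱ → ↓│ │
│ ╵ ┌───┤ ╵ ╷ ╵ ╶─┐ │ │
│↳ ↑│   │↳ ↑│↳ ↑  │↓│ │
├───┘ ╷ └─┬─┴─────┤ └─┤
│     │   │       │↳ ↓│
│ ╶─┬─┴─┐ ╵ ┌───╴ │ ╷ │
│   │   │   │     │ │↓│
├─╴ ├─╴ └─┬─┘ ┌───┴─┘ │
│   │     │   │      ↓│
├───┘ ╶───┘ ╶─┴─╴ ┌─╴ │
│                 │  B│
└─────────────────┴───┘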